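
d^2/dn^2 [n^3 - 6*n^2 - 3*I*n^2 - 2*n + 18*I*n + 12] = 6*n - 12 - 6*I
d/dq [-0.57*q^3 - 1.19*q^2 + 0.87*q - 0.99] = -1.71*q^2 - 2.38*q + 0.87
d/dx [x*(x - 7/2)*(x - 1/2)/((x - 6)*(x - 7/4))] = 2*(8*x^4 - 124*x^3 + 486*x^2 - 672*x + 147)/(16*x^4 - 248*x^3 + 1297*x^2 - 2604*x + 1764)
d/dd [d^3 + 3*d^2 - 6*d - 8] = 3*d^2 + 6*d - 6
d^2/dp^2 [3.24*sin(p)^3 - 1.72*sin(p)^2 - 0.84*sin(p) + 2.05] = -29.16*sin(p)^3 + 6.88*sin(p)^2 + 20.28*sin(p) - 3.44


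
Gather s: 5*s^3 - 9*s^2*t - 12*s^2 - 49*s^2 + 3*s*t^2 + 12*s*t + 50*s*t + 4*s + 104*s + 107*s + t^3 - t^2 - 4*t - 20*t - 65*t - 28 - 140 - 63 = 5*s^3 + s^2*(-9*t - 61) + s*(3*t^2 + 62*t + 215) + t^3 - t^2 - 89*t - 231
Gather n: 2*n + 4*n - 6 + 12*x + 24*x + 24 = 6*n + 36*x + 18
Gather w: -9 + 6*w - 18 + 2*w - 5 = 8*w - 32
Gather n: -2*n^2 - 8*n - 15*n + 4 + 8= -2*n^2 - 23*n + 12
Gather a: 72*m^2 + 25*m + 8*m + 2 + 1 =72*m^2 + 33*m + 3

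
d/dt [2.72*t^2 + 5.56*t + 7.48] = 5.44*t + 5.56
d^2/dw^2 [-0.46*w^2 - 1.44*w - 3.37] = -0.920000000000000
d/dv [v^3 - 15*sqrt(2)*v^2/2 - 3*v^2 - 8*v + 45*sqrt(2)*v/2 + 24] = 3*v^2 - 15*sqrt(2)*v - 6*v - 8 + 45*sqrt(2)/2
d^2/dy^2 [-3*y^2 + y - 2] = -6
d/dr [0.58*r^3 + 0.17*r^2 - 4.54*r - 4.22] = 1.74*r^2 + 0.34*r - 4.54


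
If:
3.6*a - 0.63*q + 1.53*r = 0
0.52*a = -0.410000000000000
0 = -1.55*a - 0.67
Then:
No Solution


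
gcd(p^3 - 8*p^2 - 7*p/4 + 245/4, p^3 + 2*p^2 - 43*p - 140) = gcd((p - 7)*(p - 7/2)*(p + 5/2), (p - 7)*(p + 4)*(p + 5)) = p - 7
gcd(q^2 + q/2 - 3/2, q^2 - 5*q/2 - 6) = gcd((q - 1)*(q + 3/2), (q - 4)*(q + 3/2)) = q + 3/2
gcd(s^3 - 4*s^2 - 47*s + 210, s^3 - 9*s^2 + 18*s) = s - 6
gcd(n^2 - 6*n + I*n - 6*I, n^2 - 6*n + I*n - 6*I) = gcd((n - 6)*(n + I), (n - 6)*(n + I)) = n^2 + n*(-6 + I) - 6*I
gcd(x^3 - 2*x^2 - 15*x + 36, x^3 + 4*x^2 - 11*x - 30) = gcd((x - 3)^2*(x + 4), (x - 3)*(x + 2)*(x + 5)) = x - 3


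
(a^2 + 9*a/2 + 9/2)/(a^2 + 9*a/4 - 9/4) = 2*(2*a + 3)/(4*a - 3)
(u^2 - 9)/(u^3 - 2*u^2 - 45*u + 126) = (u + 3)/(u^2 + u - 42)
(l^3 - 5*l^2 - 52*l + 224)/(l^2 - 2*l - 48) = (l^2 + 3*l - 28)/(l + 6)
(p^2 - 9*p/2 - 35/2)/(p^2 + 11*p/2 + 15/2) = (p - 7)/(p + 3)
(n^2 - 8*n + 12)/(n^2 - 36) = (n - 2)/(n + 6)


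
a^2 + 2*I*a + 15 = (a - 3*I)*(a + 5*I)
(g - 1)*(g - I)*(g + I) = g^3 - g^2 + g - 1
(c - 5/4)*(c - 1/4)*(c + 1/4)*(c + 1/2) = c^4 - 3*c^3/4 - 11*c^2/16 + 3*c/64 + 5/128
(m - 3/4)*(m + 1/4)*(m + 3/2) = m^3 + m^2 - 15*m/16 - 9/32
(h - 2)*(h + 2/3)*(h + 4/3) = h^3 - 28*h/9 - 16/9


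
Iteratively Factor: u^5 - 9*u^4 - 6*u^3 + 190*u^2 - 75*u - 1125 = (u + 3)*(u^4 - 12*u^3 + 30*u^2 + 100*u - 375) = (u - 5)*(u + 3)*(u^3 - 7*u^2 - 5*u + 75) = (u - 5)^2*(u + 3)*(u^2 - 2*u - 15) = (u - 5)^2*(u + 3)^2*(u - 5)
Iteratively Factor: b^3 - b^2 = (b)*(b^2 - b) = b*(b - 1)*(b)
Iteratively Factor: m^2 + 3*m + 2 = (m + 2)*(m + 1)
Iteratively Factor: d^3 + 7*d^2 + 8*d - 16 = (d + 4)*(d^2 + 3*d - 4) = (d - 1)*(d + 4)*(d + 4)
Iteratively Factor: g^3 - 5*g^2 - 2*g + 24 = (g - 4)*(g^2 - g - 6) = (g - 4)*(g - 3)*(g + 2)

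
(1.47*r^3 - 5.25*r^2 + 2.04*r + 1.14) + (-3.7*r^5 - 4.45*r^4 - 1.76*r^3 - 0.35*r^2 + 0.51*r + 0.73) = -3.7*r^5 - 4.45*r^4 - 0.29*r^3 - 5.6*r^2 + 2.55*r + 1.87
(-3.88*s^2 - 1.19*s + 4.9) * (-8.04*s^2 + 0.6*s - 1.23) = 31.1952*s^4 + 7.2396*s^3 - 35.3376*s^2 + 4.4037*s - 6.027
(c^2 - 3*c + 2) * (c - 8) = c^3 - 11*c^2 + 26*c - 16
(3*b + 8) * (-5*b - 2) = -15*b^2 - 46*b - 16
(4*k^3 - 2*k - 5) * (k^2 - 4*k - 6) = 4*k^5 - 16*k^4 - 26*k^3 + 3*k^2 + 32*k + 30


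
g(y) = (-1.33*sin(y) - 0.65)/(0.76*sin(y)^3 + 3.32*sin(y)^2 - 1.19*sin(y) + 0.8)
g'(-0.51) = -0.56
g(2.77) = -1.35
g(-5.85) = -1.28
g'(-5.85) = 1.19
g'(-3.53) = -0.93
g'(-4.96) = 0.20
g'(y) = (-1.33*sin(y) - 0.65)*(-2.28*sin(y)^2*cos(y) - 6.64*sin(y)*cos(y) + 1.19*cos(y))/(0.76*sin(y)^3 + 3.32*sin(y)^2 - 1.19*sin(y) + 0.8)^2 - 1.33*cos(y)/(0.76*sin(y)^3 + 3.32*sin(y)^2 - 1.19*sin(y) + 0.8)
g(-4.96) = -0.56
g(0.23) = -1.34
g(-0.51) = -0.00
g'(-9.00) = 0.77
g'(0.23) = -1.01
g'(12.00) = -0.45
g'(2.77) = -0.79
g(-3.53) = -1.33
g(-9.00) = -0.06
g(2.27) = -0.77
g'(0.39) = 0.94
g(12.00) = 0.03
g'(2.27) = -0.79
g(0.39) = -1.33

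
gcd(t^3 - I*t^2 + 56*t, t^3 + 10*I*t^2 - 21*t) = t^2 + 7*I*t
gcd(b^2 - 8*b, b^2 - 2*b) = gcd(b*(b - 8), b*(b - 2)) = b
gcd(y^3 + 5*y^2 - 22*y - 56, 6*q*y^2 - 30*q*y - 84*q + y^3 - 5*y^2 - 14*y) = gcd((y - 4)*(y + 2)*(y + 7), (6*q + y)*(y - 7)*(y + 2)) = y + 2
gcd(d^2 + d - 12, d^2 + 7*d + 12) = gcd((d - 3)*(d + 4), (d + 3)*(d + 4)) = d + 4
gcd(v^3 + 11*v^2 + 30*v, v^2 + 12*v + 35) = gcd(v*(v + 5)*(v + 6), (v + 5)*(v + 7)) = v + 5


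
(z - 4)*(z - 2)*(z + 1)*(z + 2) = z^4 - 3*z^3 - 8*z^2 + 12*z + 16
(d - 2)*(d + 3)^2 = d^3 + 4*d^2 - 3*d - 18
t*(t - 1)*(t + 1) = t^3 - t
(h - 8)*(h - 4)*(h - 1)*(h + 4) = h^4 - 9*h^3 - 8*h^2 + 144*h - 128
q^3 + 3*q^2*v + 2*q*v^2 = q*(q + v)*(q + 2*v)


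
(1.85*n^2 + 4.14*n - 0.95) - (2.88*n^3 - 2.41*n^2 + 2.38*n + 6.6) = -2.88*n^3 + 4.26*n^2 + 1.76*n - 7.55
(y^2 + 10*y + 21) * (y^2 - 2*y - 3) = y^4 + 8*y^3 - 2*y^2 - 72*y - 63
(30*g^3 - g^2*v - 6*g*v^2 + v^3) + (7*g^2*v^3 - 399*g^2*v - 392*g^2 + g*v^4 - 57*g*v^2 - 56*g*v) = 30*g^3 + 7*g^2*v^3 - 400*g^2*v - 392*g^2 + g*v^4 - 63*g*v^2 - 56*g*v + v^3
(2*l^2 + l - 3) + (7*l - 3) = 2*l^2 + 8*l - 6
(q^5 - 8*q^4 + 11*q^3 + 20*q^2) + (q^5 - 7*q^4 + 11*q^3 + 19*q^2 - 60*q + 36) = 2*q^5 - 15*q^4 + 22*q^3 + 39*q^2 - 60*q + 36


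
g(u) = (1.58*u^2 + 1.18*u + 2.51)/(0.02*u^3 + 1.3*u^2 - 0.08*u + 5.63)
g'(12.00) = -0.02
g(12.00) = 1.08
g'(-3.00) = -0.15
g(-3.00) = 0.77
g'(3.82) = 0.02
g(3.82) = 1.18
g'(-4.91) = -0.09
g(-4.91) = 0.99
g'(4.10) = 0.01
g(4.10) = 1.19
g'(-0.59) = -0.01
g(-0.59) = 0.39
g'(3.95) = 0.02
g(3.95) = 1.19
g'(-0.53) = 0.01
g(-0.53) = 0.39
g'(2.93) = 0.07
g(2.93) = 1.14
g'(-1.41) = -0.18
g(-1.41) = 0.48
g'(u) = (3.16*u + 1.18)/(0.02*u^3 + 1.3*u^2 - 0.08*u + 5.63) + (-0.06*u^2 - 2.6*u + 0.08)*(1.58*u^2 + 1.18*u + 2.51)/(0.02*u^3 + 1.3*u^2 - 0.08*u + 5.63)^2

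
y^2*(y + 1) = y^3 + y^2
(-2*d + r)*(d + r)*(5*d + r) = -10*d^3 - 7*d^2*r + 4*d*r^2 + r^3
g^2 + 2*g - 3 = (g - 1)*(g + 3)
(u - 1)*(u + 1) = u^2 - 1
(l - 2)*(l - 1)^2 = l^3 - 4*l^2 + 5*l - 2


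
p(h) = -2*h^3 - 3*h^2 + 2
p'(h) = -6*h^2 - 6*h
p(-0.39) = 1.66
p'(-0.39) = 1.43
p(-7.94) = 814.00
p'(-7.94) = -330.62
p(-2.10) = 7.29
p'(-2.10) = -13.86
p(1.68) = -15.95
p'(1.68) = -27.01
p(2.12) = -30.54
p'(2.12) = -39.69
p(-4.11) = 90.18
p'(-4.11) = -76.69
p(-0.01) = 2.00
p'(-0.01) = 0.06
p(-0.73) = 1.18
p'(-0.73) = 1.18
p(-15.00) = 6077.00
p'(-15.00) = -1260.00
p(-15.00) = 6077.00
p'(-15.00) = -1260.00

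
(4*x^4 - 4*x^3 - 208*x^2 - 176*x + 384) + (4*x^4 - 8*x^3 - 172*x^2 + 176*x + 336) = 8*x^4 - 12*x^3 - 380*x^2 + 720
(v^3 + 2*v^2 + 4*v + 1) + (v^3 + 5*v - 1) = 2*v^3 + 2*v^2 + 9*v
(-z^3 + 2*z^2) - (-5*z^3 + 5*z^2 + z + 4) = 4*z^3 - 3*z^2 - z - 4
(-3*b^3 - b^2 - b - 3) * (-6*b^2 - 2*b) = 18*b^5 + 12*b^4 + 8*b^3 + 20*b^2 + 6*b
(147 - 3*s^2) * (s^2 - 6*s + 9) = -3*s^4 + 18*s^3 + 120*s^2 - 882*s + 1323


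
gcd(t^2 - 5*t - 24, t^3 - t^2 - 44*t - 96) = t^2 - 5*t - 24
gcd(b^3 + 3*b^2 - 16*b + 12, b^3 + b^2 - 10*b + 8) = b^2 - 3*b + 2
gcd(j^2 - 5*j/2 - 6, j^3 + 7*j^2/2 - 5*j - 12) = j + 3/2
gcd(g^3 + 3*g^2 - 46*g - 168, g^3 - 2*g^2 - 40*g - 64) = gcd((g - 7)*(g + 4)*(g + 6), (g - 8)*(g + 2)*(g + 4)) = g + 4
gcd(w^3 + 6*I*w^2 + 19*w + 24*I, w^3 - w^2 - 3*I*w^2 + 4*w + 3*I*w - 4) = w + I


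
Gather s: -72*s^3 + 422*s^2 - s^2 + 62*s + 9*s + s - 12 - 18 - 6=-72*s^3 + 421*s^2 + 72*s - 36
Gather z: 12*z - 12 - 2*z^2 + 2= -2*z^2 + 12*z - 10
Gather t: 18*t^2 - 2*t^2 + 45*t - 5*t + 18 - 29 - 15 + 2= 16*t^2 + 40*t - 24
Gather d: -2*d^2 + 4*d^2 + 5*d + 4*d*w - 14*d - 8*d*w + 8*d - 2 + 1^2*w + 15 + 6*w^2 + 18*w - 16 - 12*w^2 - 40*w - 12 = 2*d^2 + d*(-4*w - 1) - 6*w^2 - 21*w - 15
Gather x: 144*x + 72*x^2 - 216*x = 72*x^2 - 72*x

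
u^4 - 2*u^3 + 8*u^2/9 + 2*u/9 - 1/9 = (u - 1)^2*(u - 1/3)*(u + 1/3)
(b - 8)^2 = b^2 - 16*b + 64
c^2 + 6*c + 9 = (c + 3)^2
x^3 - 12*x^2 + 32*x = x*(x - 8)*(x - 4)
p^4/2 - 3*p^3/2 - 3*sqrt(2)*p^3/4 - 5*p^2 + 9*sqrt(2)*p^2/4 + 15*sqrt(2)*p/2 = p*(p/2 + 1)*(p - 5)*(p - 3*sqrt(2)/2)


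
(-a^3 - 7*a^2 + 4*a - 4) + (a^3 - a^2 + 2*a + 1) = -8*a^2 + 6*a - 3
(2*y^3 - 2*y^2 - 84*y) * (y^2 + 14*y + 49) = 2*y^5 + 26*y^4 - 14*y^3 - 1274*y^2 - 4116*y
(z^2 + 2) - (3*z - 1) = z^2 - 3*z + 3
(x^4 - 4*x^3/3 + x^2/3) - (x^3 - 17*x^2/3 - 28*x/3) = x^4 - 7*x^3/3 + 6*x^2 + 28*x/3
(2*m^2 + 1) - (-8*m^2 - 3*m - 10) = 10*m^2 + 3*m + 11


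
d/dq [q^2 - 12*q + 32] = 2*q - 12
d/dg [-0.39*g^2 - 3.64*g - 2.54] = -0.78*g - 3.64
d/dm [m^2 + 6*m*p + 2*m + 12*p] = 2*m + 6*p + 2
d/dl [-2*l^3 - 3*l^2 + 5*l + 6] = -6*l^2 - 6*l + 5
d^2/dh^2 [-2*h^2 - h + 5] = -4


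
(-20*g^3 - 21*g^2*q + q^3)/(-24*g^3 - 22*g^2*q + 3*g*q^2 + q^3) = (-20*g^2 - g*q + q^2)/(-24*g^2 + 2*g*q + q^2)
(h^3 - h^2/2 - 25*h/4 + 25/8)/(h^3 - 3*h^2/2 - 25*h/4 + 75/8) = (2*h - 1)/(2*h - 3)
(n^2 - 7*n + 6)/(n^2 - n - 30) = (n - 1)/(n + 5)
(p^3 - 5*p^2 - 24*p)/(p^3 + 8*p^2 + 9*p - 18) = p*(p - 8)/(p^2 + 5*p - 6)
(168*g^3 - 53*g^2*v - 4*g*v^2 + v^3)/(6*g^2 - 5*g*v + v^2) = (-56*g^2 - g*v + v^2)/(-2*g + v)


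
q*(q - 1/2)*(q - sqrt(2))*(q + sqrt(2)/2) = q^4 - sqrt(2)*q^3/2 - q^3/2 - q^2 + sqrt(2)*q^2/4 + q/2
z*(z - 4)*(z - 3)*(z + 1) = z^4 - 6*z^3 + 5*z^2 + 12*z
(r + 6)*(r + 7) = r^2 + 13*r + 42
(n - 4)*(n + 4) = n^2 - 16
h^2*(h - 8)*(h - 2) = h^4 - 10*h^3 + 16*h^2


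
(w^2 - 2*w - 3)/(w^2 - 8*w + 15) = (w + 1)/(w - 5)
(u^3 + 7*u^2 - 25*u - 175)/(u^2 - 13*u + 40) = (u^2 + 12*u + 35)/(u - 8)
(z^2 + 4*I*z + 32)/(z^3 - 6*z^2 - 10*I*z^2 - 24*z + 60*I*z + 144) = (z + 8*I)/(z^2 - 6*z*(1 + I) + 36*I)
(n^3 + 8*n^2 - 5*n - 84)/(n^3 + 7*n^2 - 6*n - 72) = (n + 7)/(n + 6)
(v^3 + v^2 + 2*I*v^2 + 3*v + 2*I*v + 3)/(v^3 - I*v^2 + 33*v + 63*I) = (v^2 + v*(1 - I) - I)/(v^2 - 4*I*v + 21)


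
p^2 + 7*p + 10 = (p + 2)*(p + 5)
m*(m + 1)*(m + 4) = m^3 + 5*m^2 + 4*m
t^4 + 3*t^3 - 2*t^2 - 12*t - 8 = (t - 2)*(t + 1)*(t + 2)^2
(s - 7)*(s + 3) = s^2 - 4*s - 21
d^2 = d^2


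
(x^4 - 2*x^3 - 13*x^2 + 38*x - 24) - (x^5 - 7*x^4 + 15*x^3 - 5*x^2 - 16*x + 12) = -x^5 + 8*x^4 - 17*x^3 - 8*x^2 + 54*x - 36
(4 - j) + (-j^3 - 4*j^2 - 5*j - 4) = -j^3 - 4*j^2 - 6*j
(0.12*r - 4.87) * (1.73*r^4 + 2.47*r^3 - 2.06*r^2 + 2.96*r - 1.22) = 0.2076*r^5 - 8.1287*r^4 - 12.2761*r^3 + 10.3874*r^2 - 14.5616*r + 5.9414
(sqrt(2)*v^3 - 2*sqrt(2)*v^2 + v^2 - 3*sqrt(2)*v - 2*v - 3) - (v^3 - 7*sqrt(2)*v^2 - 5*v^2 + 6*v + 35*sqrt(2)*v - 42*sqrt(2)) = -v^3 + sqrt(2)*v^3 + 6*v^2 + 5*sqrt(2)*v^2 - 38*sqrt(2)*v - 8*v - 3 + 42*sqrt(2)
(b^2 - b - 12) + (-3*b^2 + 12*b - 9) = -2*b^2 + 11*b - 21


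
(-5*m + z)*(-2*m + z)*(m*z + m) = 10*m^3*z + 10*m^3 - 7*m^2*z^2 - 7*m^2*z + m*z^3 + m*z^2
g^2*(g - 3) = g^3 - 3*g^2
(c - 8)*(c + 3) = c^2 - 5*c - 24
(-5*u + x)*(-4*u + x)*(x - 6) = 20*u^2*x - 120*u^2 - 9*u*x^2 + 54*u*x + x^3 - 6*x^2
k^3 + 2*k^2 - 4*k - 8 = (k - 2)*(k + 2)^2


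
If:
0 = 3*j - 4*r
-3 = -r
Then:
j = 4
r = 3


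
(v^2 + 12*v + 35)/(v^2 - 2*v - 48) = (v^2 + 12*v + 35)/(v^2 - 2*v - 48)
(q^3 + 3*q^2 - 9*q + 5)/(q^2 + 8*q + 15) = (q^2 - 2*q + 1)/(q + 3)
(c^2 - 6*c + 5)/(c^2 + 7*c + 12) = (c^2 - 6*c + 5)/(c^2 + 7*c + 12)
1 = 1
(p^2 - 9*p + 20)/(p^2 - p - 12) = (p - 5)/(p + 3)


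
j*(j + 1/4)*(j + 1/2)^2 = j^4 + 5*j^3/4 + j^2/2 + j/16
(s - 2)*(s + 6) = s^2 + 4*s - 12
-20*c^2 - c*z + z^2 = (-5*c + z)*(4*c + z)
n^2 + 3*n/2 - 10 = (n - 5/2)*(n + 4)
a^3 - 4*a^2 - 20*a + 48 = (a - 6)*(a - 2)*(a + 4)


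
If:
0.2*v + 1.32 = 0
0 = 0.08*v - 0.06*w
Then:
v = -6.60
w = -8.80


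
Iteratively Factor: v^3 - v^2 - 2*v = (v)*(v^2 - v - 2) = v*(v + 1)*(v - 2)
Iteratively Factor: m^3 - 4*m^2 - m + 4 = (m - 1)*(m^2 - 3*m - 4) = (m - 1)*(m + 1)*(m - 4)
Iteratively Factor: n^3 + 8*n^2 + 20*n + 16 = (n + 2)*(n^2 + 6*n + 8) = (n + 2)^2*(n + 4)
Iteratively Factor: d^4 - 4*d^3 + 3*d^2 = (d - 1)*(d^3 - 3*d^2) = d*(d - 1)*(d^2 - 3*d) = d*(d - 3)*(d - 1)*(d)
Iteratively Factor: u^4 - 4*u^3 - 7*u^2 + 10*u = (u - 5)*(u^3 + u^2 - 2*u) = u*(u - 5)*(u^2 + u - 2) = u*(u - 5)*(u - 1)*(u + 2)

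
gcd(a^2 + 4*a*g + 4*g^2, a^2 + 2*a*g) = a + 2*g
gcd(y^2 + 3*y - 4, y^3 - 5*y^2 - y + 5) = y - 1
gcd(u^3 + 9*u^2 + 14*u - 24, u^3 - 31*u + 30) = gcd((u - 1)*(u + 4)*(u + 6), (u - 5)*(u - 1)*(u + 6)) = u^2 + 5*u - 6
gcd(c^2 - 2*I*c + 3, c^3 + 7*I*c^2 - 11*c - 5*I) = c + I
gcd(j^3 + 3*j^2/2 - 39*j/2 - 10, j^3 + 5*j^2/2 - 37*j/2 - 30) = j^2 + j - 20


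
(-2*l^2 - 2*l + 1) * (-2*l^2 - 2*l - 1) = 4*l^4 + 8*l^3 + 4*l^2 - 1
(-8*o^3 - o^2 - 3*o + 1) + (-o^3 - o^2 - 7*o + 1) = -9*o^3 - 2*o^2 - 10*o + 2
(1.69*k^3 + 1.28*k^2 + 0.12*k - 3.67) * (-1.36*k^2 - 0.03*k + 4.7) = -2.2984*k^5 - 1.7915*k^4 + 7.7414*k^3 + 11.0036*k^2 + 0.6741*k - 17.249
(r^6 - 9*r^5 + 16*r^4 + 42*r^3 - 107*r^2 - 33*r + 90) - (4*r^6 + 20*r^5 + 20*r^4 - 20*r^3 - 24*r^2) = -3*r^6 - 29*r^5 - 4*r^4 + 62*r^3 - 83*r^2 - 33*r + 90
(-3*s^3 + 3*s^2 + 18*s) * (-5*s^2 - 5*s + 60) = 15*s^5 - 285*s^3 + 90*s^2 + 1080*s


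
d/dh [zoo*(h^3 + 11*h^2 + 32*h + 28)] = zoo*(h^2 + h + 1)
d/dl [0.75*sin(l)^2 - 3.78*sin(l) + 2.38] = (1.5*sin(l) - 3.78)*cos(l)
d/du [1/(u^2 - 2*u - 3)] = 2*(1 - u)/(-u^2 + 2*u + 3)^2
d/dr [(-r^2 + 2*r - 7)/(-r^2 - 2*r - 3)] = 4*(r^2 - 2*r - 5)/(r^4 + 4*r^3 + 10*r^2 + 12*r + 9)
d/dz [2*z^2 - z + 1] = 4*z - 1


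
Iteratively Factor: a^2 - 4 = (a - 2)*(a + 2)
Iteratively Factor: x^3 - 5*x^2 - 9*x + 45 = (x - 3)*(x^2 - 2*x - 15) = (x - 3)*(x + 3)*(x - 5)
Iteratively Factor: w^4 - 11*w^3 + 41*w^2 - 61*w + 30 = (w - 5)*(w^3 - 6*w^2 + 11*w - 6) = (w - 5)*(w - 1)*(w^2 - 5*w + 6) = (w - 5)*(w - 2)*(w - 1)*(w - 3)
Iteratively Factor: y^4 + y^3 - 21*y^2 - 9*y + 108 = (y + 4)*(y^3 - 3*y^2 - 9*y + 27) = (y + 3)*(y + 4)*(y^2 - 6*y + 9) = (y - 3)*(y + 3)*(y + 4)*(y - 3)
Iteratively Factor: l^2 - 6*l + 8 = (l - 2)*(l - 4)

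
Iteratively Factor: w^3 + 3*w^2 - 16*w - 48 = (w + 3)*(w^2 - 16) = (w + 3)*(w + 4)*(w - 4)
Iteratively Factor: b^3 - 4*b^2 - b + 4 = (b - 1)*(b^2 - 3*b - 4) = (b - 4)*(b - 1)*(b + 1)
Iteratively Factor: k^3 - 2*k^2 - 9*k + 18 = (k - 3)*(k^2 + k - 6) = (k - 3)*(k - 2)*(k + 3)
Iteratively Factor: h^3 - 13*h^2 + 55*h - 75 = (h - 3)*(h^2 - 10*h + 25) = (h - 5)*(h - 3)*(h - 5)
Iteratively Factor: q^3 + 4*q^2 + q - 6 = (q - 1)*(q^2 + 5*q + 6) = (q - 1)*(q + 2)*(q + 3)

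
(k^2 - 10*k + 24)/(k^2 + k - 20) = (k - 6)/(k + 5)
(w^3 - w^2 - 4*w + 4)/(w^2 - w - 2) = (w^2 + w - 2)/(w + 1)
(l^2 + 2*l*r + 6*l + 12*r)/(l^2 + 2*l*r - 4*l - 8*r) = (l + 6)/(l - 4)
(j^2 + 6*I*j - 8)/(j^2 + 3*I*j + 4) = (j + 2*I)/(j - I)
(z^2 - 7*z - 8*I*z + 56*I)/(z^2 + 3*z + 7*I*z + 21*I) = (z^2 - z*(7 + 8*I) + 56*I)/(z^2 + z*(3 + 7*I) + 21*I)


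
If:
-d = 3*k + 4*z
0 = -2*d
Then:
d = 0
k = -4*z/3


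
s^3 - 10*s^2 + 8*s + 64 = (s - 8)*(s - 4)*(s + 2)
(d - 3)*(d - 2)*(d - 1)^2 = d^4 - 7*d^3 + 17*d^2 - 17*d + 6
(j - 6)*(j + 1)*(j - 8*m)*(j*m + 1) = j^4*m - 8*j^3*m^2 - 5*j^3*m + j^3 + 40*j^2*m^2 - 14*j^2*m - 5*j^2 + 48*j*m^2 + 40*j*m - 6*j + 48*m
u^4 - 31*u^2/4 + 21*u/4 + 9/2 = (u - 2)*(u - 3/2)*(u + 1/2)*(u + 3)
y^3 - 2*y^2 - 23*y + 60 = (y - 4)*(y - 3)*(y + 5)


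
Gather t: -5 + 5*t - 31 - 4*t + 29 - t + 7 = 0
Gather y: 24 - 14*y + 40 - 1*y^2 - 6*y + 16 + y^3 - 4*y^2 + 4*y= y^3 - 5*y^2 - 16*y + 80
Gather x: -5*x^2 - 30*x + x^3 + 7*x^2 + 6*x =x^3 + 2*x^2 - 24*x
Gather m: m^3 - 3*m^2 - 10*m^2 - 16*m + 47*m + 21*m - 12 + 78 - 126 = m^3 - 13*m^2 + 52*m - 60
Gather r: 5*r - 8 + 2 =5*r - 6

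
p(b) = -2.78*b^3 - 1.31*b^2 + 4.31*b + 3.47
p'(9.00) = -694.81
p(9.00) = -2090.47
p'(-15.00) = -1832.89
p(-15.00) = 9026.57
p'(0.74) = -2.20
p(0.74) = 4.82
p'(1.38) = -15.19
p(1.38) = -0.38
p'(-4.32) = -140.02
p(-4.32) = 184.53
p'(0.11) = 3.92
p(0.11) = 3.92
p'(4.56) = -181.06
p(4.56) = -267.71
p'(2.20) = -41.82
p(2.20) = -22.99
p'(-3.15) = -70.19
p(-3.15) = 63.79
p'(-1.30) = -6.38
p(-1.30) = 1.76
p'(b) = -8.34*b^2 - 2.62*b + 4.31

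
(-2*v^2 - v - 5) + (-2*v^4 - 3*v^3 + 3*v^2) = -2*v^4 - 3*v^3 + v^2 - v - 5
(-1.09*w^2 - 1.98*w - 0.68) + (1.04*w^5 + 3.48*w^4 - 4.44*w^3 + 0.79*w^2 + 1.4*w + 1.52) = 1.04*w^5 + 3.48*w^4 - 4.44*w^3 - 0.3*w^2 - 0.58*w + 0.84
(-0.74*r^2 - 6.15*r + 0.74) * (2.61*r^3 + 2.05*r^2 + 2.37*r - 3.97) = -1.9314*r^5 - 17.5685*r^4 - 12.4299*r^3 - 10.1207*r^2 + 26.1693*r - 2.9378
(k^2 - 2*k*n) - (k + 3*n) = k^2 - 2*k*n - k - 3*n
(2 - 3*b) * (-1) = 3*b - 2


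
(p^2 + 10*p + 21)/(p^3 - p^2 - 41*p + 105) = (p + 3)/(p^2 - 8*p + 15)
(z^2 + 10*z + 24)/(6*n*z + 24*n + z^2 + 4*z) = (z + 6)/(6*n + z)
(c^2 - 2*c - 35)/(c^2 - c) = (c^2 - 2*c - 35)/(c*(c - 1))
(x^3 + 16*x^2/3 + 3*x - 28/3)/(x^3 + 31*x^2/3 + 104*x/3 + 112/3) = (x - 1)/(x + 4)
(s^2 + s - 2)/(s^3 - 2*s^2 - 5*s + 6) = 1/(s - 3)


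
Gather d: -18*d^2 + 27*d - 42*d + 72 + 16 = -18*d^2 - 15*d + 88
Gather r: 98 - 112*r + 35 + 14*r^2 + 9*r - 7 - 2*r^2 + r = 12*r^2 - 102*r + 126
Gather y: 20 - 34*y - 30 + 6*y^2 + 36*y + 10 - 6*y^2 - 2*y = 0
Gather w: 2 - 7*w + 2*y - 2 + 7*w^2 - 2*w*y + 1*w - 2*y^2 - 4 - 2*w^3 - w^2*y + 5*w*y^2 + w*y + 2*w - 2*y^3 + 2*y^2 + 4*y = -2*w^3 + w^2*(7 - y) + w*(5*y^2 - y - 4) - 2*y^3 + 6*y - 4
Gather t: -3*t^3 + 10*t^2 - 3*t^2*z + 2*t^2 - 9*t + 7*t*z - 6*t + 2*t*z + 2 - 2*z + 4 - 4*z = -3*t^3 + t^2*(12 - 3*z) + t*(9*z - 15) - 6*z + 6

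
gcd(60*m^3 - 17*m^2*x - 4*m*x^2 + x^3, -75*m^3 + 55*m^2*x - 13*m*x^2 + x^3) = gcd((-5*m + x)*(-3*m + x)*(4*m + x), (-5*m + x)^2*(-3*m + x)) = 15*m^2 - 8*m*x + x^2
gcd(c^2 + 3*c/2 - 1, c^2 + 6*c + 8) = c + 2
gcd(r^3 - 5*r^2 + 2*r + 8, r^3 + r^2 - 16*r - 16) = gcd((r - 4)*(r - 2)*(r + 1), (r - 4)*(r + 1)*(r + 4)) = r^2 - 3*r - 4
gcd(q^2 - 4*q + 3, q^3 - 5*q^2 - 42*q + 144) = q - 3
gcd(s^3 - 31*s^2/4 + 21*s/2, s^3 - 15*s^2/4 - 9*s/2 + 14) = s - 7/4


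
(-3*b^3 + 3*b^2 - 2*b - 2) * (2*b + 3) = -6*b^4 - 3*b^3 + 5*b^2 - 10*b - 6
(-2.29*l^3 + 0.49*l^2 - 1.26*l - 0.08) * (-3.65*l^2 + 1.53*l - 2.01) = 8.3585*l^5 - 5.2922*l^4 + 9.9516*l^3 - 2.6207*l^2 + 2.4102*l + 0.1608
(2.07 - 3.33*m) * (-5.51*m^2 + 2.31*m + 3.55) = 18.3483*m^3 - 19.098*m^2 - 7.0398*m + 7.3485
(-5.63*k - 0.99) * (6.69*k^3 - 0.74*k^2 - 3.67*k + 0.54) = -37.6647*k^4 - 2.4569*k^3 + 21.3947*k^2 + 0.5931*k - 0.5346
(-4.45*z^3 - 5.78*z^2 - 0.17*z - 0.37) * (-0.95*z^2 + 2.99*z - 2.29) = 4.2275*z^5 - 7.8145*z^4 - 6.9302*z^3 + 13.0794*z^2 - 0.717*z + 0.8473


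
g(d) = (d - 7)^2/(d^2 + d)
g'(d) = (-2*d - 1)*(d - 7)^2/(d^2 + d)^2 + (2*d - 14)/(d^2 + d)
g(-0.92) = -852.26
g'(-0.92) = 9942.11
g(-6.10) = 5.52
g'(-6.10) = 1.14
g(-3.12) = 15.48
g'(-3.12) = 9.21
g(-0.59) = -238.15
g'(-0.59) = 239.96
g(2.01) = 4.12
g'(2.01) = -5.06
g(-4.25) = 9.16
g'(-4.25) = 3.35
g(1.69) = 6.20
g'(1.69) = -8.31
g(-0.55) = -230.31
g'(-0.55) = 154.07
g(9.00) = 0.04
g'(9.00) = 0.04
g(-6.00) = 5.63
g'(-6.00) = 1.20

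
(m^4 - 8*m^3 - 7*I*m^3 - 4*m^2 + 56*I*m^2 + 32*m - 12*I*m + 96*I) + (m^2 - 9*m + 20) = m^4 - 8*m^3 - 7*I*m^3 - 3*m^2 + 56*I*m^2 + 23*m - 12*I*m + 20 + 96*I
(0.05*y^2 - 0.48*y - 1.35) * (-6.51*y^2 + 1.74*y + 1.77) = -0.3255*y^4 + 3.2118*y^3 + 8.0418*y^2 - 3.1986*y - 2.3895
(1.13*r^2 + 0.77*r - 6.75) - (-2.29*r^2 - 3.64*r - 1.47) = 3.42*r^2 + 4.41*r - 5.28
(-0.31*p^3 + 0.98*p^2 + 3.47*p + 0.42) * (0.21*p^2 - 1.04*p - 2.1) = -0.0651*p^5 + 0.5282*p^4 + 0.3605*p^3 - 5.5786*p^2 - 7.7238*p - 0.882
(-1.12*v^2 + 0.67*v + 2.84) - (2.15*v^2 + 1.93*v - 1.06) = -3.27*v^2 - 1.26*v + 3.9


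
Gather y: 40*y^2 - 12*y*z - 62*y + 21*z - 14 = 40*y^2 + y*(-12*z - 62) + 21*z - 14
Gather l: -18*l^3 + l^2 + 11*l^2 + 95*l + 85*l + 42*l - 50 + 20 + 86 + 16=-18*l^3 + 12*l^2 + 222*l + 72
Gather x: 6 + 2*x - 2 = 2*x + 4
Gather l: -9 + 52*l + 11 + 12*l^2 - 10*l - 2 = 12*l^2 + 42*l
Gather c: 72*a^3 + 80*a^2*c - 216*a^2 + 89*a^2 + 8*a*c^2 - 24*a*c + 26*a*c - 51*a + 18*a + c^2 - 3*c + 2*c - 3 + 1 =72*a^3 - 127*a^2 - 33*a + c^2*(8*a + 1) + c*(80*a^2 + 2*a - 1) - 2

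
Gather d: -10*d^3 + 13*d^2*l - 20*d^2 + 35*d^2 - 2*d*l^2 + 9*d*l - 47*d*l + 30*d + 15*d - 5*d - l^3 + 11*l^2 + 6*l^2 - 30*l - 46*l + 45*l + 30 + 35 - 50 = -10*d^3 + d^2*(13*l + 15) + d*(-2*l^2 - 38*l + 40) - l^3 + 17*l^2 - 31*l + 15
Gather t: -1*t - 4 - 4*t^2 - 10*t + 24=-4*t^2 - 11*t + 20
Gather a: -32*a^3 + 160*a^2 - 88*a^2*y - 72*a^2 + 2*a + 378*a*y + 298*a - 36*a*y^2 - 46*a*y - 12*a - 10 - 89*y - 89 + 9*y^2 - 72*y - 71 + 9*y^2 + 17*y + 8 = -32*a^3 + a^2*(88 - 88*y) + a*(-36*y^2 + 332*y + 288) + 18*y^2 - 144*y - 162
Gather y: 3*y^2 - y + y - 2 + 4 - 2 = 3*y^2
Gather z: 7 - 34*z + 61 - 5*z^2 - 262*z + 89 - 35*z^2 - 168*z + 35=-40*z^2 - 464*z + 192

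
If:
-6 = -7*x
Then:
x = 6/7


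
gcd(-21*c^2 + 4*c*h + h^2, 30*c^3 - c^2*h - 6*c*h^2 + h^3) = 3*c - h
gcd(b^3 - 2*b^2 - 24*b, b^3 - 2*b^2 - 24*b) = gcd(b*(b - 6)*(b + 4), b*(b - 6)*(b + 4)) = b^3 - 2*b^2 - 24*b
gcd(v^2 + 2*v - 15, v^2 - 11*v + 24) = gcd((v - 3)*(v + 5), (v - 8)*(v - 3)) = v - 3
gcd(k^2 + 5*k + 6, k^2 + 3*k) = k + 3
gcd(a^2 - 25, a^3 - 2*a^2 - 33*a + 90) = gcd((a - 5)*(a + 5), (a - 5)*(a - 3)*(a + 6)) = a - 5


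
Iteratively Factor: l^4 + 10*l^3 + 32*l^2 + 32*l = (l + 4)*(l^3 + 6*l^2 + 8*l) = l*(l + 4)*(l^2 + 6*l + 8) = l*(l + 2)*(l + 4)*(l + 4)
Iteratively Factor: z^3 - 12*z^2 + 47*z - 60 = (z - 4)*(z^2 - 8*z + 15) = (z - 5)*(z - 4)*(z - 3)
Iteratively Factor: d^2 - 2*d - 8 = (d - 4)*(d + 2)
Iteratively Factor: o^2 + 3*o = (o + 3)*(o)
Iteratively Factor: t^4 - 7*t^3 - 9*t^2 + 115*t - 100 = (t - 5)*(t^3 - 2*t^2 - 19*t + 20) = (t - 5)*(t + 4)*(t^2 - 6*t + 5) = (t - 5)*(t - 1)*(t + 4)*(t - 5)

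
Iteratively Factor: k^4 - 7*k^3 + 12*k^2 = (k)*(k^3 - 7*k^2 + 12*k) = k^2*(k^2 - 7*k + 12) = k^2*(k - 3)*(k - 4)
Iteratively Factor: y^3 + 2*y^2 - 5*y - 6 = (y + 3)*(y^2 - y - 2) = (y + 1)*(y + 3)*(y - 2)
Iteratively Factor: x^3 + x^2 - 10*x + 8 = (x - 1)*(x^2 + 2*x - 8) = (x - 1)*(x + 4)*(x - 2)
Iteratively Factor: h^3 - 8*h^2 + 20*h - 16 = (h - 4)*(h^2 - 4*h + 4) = (h - 4)*(h - 2)*(h - 2)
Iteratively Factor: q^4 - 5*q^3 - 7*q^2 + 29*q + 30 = (q + 2)*(q^3 - 7*q^2 + 7*q + 15) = (q - 5)*(q + 2)*(q^2 - 2*q - 3) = (q - 5)*(q - 3)*(q + 2)*(q + 1)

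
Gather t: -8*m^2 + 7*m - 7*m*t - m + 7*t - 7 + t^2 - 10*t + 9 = -8*m^2 + 6*m + t^2 + t*(-7*m - 3) + 2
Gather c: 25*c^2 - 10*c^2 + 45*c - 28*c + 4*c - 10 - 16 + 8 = 15*c^2 + 21*c - 18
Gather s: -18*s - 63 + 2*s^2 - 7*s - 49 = 2*s^2 - 25*s - 112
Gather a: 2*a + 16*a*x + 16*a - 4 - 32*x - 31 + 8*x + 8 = a*(16*x + 18) - 24*x - 27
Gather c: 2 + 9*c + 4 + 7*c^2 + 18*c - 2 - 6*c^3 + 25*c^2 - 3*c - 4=-6*c^3 + 32*c^2 + 24*c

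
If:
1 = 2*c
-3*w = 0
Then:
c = 1/2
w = 0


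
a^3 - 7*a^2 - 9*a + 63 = (a - 7)*(a - 3)*(a + 3)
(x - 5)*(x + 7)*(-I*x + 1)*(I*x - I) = x^4 + x^3 + I*x^3 - 37*x^2 + I*x^2 + 35*x - 37*I*x + 35*I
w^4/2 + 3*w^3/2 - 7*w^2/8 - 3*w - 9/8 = (w/2 + 1/2)*(w - 3/2)*(w + 1/2)*(w + 3)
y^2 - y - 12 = (y - 4)*(y + 3)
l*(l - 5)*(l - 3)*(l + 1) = l^4 - 7*l^3 + 7*l^2 + 15*l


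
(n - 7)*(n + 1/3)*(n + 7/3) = n^3 - 13*n^2/3 - 161*n/9 - 49/9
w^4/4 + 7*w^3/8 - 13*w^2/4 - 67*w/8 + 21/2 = (w/4 + 1)*(w - 3)*(w - 1)*(w + 7/2)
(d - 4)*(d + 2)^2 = d^3 - 12*d - 16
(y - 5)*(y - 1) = y^2 - 6*y + 5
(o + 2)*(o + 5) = o^2 + 7*o + 10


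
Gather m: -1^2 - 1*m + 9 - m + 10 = 18 - 2*m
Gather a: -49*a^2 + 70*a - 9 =-49*a^2 + 70*a - 9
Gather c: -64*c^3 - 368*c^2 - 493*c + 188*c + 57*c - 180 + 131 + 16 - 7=-64*c^3 - 368*c^2 - 248*c - 40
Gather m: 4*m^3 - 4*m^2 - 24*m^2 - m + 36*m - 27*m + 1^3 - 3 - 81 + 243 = 4*m^3 - 28*m^2 + 8*m + 160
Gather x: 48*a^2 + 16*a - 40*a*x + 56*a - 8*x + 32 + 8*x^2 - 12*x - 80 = 48*a^2 + 72*a + 8*x^2 + x*(-40*a - 20) - 48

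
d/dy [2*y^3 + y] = 6*y^2 + 1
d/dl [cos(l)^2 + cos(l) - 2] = -sin(l) - sin(2*l)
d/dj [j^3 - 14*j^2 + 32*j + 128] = 3*j^2 - 28*j + 32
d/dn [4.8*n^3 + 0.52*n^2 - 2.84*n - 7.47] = 14.4*n^2 + 1.04*n - 2.84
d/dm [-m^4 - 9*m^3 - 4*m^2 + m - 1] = -4*m^3 - 27*m^2 - 8*m + 1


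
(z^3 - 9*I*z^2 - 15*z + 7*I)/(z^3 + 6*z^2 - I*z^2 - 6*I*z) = (z^2 - 8*I*z - 7)/(z*(z + 6))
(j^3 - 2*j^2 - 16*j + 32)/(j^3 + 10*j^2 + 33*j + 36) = (j^2 - 6*j + 8)/(j^2 + 6*j + 9)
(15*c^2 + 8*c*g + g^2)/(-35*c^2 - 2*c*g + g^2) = (-3*c - g)/(7*c - g)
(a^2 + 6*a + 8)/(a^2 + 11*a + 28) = (a + 2)/(a + 7)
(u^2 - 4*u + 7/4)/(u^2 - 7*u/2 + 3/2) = (u - 7/2)/(u - 3)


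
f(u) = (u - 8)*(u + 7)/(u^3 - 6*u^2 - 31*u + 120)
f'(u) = (u - 8)*(u + 7)*(-3*u^2 + 12*u + 31)/(u^3 - 6*u^2 - 31*u + 120)^2 + (u - 8)/(u^3 - 6*u^2 - 31*u + 120) + (u + 7)/(u^3 - 6*u^2 - 31*u + 120)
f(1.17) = -0.72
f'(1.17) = -0.37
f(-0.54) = -0.41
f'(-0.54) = -0.09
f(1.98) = -1.26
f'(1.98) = -1.20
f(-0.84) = -0.39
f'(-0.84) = -0.07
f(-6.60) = 0.03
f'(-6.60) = 0.08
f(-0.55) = -0.41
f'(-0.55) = -0.09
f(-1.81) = -0.34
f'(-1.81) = -0.03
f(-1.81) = -0.34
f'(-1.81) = -0.03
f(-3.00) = -0.33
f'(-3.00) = 0.03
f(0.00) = -0.47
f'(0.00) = -0.13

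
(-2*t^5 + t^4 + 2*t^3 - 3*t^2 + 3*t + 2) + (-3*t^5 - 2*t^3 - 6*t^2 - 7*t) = -5*t^5 + t^4 - 9*t^2 - 4*t + 2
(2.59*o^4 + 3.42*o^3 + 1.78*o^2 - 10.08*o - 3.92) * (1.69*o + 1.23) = 4.3771*o^5 + 8.9655*o^4 + 7.2148*o^3 - 14.8458*o^2 - 19.0232*o - 4.8216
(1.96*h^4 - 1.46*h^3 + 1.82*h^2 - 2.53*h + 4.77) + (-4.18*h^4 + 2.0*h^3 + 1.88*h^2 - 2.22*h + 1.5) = -2.22*h^4 + 0.54*h^3 + 3.7*h^2 - 4.75*h + 6.27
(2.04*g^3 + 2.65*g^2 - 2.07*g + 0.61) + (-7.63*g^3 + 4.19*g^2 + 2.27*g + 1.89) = -5.59*g^3 + 6.84*g^2 + 0.2*g + 2.5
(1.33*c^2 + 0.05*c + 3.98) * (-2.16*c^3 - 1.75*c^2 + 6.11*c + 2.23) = -2.8728*c^5 - 2.4355*c^4 - 0.557999999999999*c^3 - 3.6936*c^2 + 24.4293*c + 8.8754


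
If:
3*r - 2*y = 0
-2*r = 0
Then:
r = 0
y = 0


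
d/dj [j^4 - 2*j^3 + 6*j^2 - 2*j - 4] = 4*j^3 - 6*j^2 + 12*j - 2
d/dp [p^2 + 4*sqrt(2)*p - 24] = 2*p + 4*sqrt(2)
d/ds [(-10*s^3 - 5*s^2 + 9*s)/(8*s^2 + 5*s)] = (-80*s^2 - 100*s - 97)/(64*s^2 + 80*s + 25)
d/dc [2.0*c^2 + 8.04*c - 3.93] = 4.0*c + 8.04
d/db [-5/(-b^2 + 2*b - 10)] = 10*(1 - b)/(b^2 - 2*b + 10)^2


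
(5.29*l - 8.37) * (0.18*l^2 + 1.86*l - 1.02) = 0.9522*l^3 + 8.3328*l^2 - 20.964*l + 8.5374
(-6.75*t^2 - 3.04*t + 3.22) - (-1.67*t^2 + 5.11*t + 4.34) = -5.08*t^2 - 8.15*t - 1.12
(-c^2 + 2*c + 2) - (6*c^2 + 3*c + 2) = -7*c^2 - c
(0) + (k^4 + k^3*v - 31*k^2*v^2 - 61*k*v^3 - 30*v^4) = k^4 + k^3*v - 31*k^2*v^2 - 61*k*v^3 - 30*v^4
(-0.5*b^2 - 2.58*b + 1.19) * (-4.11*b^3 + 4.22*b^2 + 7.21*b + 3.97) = 2.055*b^5 + 8.4938*b^4 - 19.3835*b^3 - 15.565*b^2 - 1.6627*b + 4.7243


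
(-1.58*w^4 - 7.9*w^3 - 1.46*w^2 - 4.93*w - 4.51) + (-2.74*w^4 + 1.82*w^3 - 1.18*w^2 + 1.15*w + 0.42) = -4.32*w^4 - 6.08*w^3 - 2.64*w^2 - 3.78*w - 4.09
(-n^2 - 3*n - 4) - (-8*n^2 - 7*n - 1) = 7*n^2 + 4*n - 3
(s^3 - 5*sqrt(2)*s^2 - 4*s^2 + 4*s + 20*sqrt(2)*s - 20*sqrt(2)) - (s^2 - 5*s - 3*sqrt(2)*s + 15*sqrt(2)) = s^3 - 5*sqrt(2)*s^2 - 5*s^2 + 9*s + 23*sqrt(2)*s - 35*sqrt(2)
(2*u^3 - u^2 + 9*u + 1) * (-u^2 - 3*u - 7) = -2*u^5 - 5*u^4 - 20*u^3 - 21*u^2 - 66*u - 7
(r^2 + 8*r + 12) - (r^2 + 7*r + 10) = r + 2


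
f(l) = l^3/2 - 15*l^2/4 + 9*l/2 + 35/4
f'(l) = 3*l^2/2 - 15*l/2 + 9/2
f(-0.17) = 7.87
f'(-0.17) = 5.82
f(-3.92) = -96.63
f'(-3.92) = 56.95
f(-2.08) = -21.33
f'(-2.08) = 26.59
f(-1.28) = -4.20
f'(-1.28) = 16.56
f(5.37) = 2.20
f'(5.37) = 7.48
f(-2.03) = -20.02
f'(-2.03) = 25.91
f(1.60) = 8.40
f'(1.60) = -3.66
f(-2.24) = -25.77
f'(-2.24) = 28.83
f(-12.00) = -1449.25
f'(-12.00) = 310.50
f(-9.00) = -700.00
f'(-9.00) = 193.50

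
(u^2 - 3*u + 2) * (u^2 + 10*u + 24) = u^4 + 7*u^3 - 4*u^2 - 52*u + 48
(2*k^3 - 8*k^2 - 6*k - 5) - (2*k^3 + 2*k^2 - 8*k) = -10*k^2 + 2*k - 5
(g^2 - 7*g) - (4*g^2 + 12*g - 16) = -3*g^2 - 19*g + 16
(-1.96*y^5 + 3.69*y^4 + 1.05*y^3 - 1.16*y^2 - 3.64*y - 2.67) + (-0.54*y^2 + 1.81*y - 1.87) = -1.96*y^5 + 3.69*y^4 + 1.05*y^3 - 1.7*y^2 - 1.83*y - 4.54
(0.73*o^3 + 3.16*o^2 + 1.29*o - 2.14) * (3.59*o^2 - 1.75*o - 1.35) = 2.6207*o^5 + 10.0669*o^4 - 1.8844*o^3 - 14.2061*o^2 + 2.0035*o + 2.889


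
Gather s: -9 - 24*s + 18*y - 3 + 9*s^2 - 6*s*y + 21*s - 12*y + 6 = 9*s^2 + s*(-6*y - 3) + 6*y - 6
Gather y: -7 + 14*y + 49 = 14*y + 42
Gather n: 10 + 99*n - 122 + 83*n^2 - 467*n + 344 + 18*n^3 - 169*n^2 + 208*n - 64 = 18*n^3 - 86*n^2 - 160*n + 168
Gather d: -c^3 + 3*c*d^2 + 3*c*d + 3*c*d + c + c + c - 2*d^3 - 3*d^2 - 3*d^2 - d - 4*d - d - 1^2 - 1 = -c^3 + 3*c - 2*d^3 + d^2*(3*c - 6) + d*(6*c - 6) - 2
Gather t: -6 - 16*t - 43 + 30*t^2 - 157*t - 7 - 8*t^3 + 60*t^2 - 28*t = -8*t^3 + 90*t^2 - 201*t - 56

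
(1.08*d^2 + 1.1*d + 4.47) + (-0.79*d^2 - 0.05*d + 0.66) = 0.29*d^2 + 1.05*d + 5.13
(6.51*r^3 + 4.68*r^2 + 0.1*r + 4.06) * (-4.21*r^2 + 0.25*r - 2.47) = -27.4071*r^5 - 18.0753*r^4 - 15.3307*r^3 - 28.6272*r^2 + 0.768*r - 10.0282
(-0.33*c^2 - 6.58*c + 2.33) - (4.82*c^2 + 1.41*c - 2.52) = -5.15*c^2 - 7.99*c + 4.85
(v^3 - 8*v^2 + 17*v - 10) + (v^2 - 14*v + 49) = v^3 - 7*v^2 + 3*v + 39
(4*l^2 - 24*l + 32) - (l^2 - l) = 3*l^2 - 23*l + 32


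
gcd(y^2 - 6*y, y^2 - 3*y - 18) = y - 6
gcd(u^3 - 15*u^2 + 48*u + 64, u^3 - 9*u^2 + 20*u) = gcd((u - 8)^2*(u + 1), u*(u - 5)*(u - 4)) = 1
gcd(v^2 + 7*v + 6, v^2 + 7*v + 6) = v^2 + 7*v + 6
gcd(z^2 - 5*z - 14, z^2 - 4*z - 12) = z + 2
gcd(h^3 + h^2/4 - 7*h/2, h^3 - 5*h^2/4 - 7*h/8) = h^2 - 7*h/4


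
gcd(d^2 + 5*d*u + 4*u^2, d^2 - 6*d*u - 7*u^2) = d + u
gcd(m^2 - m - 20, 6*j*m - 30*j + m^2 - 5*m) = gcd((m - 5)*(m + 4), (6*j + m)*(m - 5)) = m - 5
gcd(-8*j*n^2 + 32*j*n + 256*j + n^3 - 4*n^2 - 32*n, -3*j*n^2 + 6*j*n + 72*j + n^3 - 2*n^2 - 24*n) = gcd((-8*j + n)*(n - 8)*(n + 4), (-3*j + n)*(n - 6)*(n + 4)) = n + 4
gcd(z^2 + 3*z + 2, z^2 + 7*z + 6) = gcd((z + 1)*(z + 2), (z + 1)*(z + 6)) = z + 1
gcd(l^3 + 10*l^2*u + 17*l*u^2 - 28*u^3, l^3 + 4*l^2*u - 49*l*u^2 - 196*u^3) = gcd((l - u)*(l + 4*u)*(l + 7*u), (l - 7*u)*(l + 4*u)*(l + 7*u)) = l^2 + 11*l*u + 28*u^2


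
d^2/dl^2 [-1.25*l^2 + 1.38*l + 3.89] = -2.50000000000000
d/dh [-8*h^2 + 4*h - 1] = 4 - 16*h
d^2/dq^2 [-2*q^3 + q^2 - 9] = 2 - 12*q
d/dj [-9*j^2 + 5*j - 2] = 5 - 18*j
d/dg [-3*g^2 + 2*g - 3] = 2 - 6*g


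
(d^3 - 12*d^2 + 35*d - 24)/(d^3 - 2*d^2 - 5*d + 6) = (d - 8)/(d + 2)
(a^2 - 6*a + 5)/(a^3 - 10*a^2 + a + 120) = (a - 1)/(a^2 - 5*a - 24)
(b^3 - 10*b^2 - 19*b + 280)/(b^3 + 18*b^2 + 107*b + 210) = (b^2 - 15*b + 56)/(b^2 + 13*b + 42)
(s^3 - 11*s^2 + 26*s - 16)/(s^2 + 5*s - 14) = (s^2 - 9*s + 8)/(s + 7)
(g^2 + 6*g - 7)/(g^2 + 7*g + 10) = (g^2 + 6*g - 7)/(g^2 + 7*g + 10)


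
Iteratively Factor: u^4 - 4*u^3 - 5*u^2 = (u + 1)*(u^3 - 5*u^2) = u*(u + 1)*(u^2 - 5*u) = u^2*(u + 1)*(u - 5)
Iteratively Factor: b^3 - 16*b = (b - 4)*(b^2 + 4*b) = b*(b - 4)*(b + 4)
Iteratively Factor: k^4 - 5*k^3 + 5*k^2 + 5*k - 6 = (k - 3)*(k^3 - 2*k^2 - k + 2) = (k - 3)*(k - 1)*(k^2 - k - 2) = (k - 3)*(k - 1)*(k + 1)*(k - 2)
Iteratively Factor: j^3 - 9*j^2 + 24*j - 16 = (j - 1)*(j^2 - 8*j + 16) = (j - 4)*(j - 1)*(j - 4)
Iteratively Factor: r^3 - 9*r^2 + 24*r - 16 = (r - 4)*(r^2 - 5*r + 4) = (r - 4)^2*(r - 1)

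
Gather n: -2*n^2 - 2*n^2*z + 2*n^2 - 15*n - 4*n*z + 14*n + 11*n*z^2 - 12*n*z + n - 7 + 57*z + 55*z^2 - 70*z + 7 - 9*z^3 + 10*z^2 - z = -2*n^2*z + n*(11*z^2 - 16*z) - 9*z^3 + 65*z^2 - 14*z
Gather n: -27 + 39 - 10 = 2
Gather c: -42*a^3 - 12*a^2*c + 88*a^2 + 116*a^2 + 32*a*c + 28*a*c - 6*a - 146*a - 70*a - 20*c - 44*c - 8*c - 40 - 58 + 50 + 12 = -42*a^3 + 204*a^2 - 222*a + c*(-12*a^2 + 60*a - 72) - 36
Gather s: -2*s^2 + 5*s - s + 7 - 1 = -2*s^2 + 4*s + 6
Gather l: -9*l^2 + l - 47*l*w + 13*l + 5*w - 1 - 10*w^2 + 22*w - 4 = -9*l^2 + l*(14 - 47*w) - 10*w^2 + 27*w - 5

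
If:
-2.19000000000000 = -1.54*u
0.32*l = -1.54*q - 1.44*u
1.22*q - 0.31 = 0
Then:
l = -7.62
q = 0.25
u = 1.42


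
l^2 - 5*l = l*(l - 5)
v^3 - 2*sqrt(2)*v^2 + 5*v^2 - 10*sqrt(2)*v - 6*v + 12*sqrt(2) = (v - 1)*(v + 6)*(v - 2*sqrt(2))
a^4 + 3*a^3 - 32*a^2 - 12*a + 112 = (a - 4)*(a - 2)*(a + 2)*(a + 7)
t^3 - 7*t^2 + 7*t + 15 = (t - 5)*(t - 3)*(t + 1)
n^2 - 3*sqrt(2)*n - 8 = (n - 4*sqrt(2))*(n + sqrt(2))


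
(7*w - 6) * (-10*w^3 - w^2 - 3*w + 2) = -70*w^4 + 53*w^3 - 15*w^2 + 32*w - 12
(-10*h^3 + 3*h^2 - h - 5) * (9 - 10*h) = 100*h^4 - 120*h^3 + 37*h^2 + 41*h - 45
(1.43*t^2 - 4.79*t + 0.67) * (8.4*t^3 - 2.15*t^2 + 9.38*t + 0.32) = 12.012*t^5 - 43.3105*t^4 + 29.3399*t^3 - 45.9131*t^2 + 4.7518*t + 0.2144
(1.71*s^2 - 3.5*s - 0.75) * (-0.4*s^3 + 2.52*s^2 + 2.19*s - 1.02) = -0.684*s^5 + 5.7092*s^4 - 4.7751*s^3 - 11.2992*s^2 + 1.9275*s + 0.765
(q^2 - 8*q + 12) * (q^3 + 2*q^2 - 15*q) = q^5 - 6*q^4 - 19*q^3 + 144*q^2 - 180*q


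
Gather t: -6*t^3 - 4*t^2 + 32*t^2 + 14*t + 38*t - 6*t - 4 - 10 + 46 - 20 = -6*t^3 + 28*t^2 + 46*t + 12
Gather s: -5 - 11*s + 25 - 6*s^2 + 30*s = -6*s^2 + 19*s + 20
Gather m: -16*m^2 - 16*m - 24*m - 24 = -16*m^2 - 40*m - 24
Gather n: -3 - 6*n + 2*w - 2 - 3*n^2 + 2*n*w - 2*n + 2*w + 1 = -3*n^2 + n*(2*w - 8) + 4*w - 4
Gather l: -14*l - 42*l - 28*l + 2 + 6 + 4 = 12 - 84*l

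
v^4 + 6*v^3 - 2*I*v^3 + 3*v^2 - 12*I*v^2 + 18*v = v*(v + 6)*(v - 3*I)*(v + I)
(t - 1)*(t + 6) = t^2 + 5*t - 6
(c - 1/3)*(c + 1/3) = c^2 - 1/9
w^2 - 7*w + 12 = (w - 4)*(w - 3)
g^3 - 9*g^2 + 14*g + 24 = (g - 6)*(g - 4)*(g + 1)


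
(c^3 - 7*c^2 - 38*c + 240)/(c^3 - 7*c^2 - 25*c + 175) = (c^2 - 2*c - 48)/(c^2 - 2*c - 35)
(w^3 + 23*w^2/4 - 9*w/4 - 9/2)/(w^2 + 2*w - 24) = (4*w^2 - w - 3)/(4*(w - 4))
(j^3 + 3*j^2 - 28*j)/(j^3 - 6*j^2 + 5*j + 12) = j*(j + 7)/(j^2 - 2*j - 3)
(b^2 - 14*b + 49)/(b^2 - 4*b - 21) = (b - 7)/(b + 3)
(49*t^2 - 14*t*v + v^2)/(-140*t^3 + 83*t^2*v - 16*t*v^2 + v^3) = (-7*t + v)/(20*t^2 - 9*t*v + v^2)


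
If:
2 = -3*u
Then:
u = -2/3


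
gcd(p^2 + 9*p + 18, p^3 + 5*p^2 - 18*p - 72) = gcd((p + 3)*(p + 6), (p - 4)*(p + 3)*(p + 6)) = p^2 + 9*p + 18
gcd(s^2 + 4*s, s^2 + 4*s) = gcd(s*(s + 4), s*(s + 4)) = s^2 + 4*s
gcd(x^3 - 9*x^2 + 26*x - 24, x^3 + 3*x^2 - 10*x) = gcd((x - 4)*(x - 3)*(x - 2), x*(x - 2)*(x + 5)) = x - 2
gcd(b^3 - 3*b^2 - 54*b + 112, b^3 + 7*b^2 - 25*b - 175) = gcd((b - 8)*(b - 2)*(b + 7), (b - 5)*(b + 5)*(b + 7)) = b + 7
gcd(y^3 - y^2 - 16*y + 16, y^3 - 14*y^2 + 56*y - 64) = y - 4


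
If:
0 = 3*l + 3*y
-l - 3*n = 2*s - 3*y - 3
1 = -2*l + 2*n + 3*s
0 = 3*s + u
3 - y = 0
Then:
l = -3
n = 11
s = -9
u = 27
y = 3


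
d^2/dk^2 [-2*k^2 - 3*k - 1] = -4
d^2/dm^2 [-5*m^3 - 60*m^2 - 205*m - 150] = -30*m - 120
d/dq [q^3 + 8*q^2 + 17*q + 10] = 3*q^2 + 16*q + 17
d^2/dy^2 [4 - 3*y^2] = -6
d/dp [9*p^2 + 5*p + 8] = 18*p + 5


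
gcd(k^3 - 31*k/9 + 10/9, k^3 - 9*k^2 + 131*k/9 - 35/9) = k^2 - 2*k + 5/9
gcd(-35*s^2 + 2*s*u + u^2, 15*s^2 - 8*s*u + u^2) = 5*s - u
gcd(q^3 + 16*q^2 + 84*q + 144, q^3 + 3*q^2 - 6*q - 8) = q + 4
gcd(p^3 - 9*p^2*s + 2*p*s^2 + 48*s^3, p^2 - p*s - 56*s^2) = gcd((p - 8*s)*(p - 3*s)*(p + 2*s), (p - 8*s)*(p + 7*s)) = p - 8*s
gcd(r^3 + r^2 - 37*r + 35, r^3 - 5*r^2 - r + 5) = r^2 - 6*r + 5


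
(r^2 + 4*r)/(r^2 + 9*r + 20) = r/(r + 5)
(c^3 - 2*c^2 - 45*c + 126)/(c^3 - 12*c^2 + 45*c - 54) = (c + 7)/(c - 3)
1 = 1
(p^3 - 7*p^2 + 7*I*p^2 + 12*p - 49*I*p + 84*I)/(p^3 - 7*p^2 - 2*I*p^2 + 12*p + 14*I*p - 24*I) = (p + 7*I)/(p - 2*I)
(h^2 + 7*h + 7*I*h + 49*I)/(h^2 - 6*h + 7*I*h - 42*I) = (h + 7)/(h - 6)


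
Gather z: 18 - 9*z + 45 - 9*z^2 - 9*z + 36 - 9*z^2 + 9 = -18*z^2 - 18*z + 108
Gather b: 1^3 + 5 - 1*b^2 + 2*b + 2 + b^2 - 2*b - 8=0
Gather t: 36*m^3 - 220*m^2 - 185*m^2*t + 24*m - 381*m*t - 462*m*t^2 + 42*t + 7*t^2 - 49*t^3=36*m^3 - 220*m^2 + 24*m - 49*t^3 + t^2*(7 - 462*m) + t*(-185*m^2 - 381*m + 42)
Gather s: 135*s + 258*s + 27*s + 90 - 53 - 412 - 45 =420*s - 420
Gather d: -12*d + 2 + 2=4 - 12*d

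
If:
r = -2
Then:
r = -2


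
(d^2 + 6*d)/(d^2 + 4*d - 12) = d/(d - 2)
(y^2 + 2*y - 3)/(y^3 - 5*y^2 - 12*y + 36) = (y - 1)/(y^2 - 8*y + 12)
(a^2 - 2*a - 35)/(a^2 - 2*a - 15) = (-a^2 + 2*a + 35)/(-a^2 + 2*a + 15)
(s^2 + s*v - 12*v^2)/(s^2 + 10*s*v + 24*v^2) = (s - 3*v)/(s + 6*v)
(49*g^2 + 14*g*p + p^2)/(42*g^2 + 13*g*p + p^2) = (7*g + p)/(6*g + p)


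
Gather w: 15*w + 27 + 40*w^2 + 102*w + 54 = 40*w^2 + 117*w + 81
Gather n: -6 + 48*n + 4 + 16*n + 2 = 64*n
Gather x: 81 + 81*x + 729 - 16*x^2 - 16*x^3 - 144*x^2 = -16*x^3 - 160*x^2 + 81*x + 810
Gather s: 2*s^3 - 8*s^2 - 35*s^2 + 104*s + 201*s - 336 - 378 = 2*s^3 - 43*s^2 + 305*s - 714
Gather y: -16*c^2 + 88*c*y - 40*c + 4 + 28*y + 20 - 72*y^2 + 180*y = -16*c^2 - 40*c - 72*y^2 + y*(88*c + 208) + 24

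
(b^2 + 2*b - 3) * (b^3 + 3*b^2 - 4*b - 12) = b^5 + 5*b^4 - b^3 - 29*b^2 - 12*b + 36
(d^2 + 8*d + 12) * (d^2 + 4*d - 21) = d^4 + 12*d^3 + 23*d^2 - 120*d - 252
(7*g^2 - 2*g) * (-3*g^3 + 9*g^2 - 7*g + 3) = -21*g^5 + 69*g^4 - 67*g^3 + 35*g^2 - 6*g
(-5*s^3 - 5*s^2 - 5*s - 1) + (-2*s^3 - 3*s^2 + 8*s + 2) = -7*s^3 - 8*s^2 + 3*s + 1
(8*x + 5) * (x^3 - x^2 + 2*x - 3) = 8*x^4 - 3*x^3 + 11*x^2 - 14*x - 15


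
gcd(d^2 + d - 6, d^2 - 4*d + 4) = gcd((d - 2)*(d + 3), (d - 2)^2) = d - 2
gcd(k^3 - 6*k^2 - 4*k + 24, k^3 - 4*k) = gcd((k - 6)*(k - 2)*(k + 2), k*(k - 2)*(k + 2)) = k^2 - 4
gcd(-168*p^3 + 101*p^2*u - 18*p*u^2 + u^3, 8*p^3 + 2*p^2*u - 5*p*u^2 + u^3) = 1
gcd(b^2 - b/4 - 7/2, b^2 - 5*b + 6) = b - 2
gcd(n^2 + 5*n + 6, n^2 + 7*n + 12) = n + 3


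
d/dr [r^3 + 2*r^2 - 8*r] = 3*r^2 + 4*r - 8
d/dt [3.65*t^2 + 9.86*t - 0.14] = 7.3*t + 9.86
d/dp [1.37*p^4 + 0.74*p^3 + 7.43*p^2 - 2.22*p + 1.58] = 5.48*p^3 + 2.22*p^2 + 14.86*p - 2.22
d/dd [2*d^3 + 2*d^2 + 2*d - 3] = 6*d^2 + 4*d + 2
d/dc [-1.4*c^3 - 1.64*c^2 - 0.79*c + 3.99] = -4.2*c^2 - 3.28*c - 0.79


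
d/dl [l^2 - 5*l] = 2*l - 5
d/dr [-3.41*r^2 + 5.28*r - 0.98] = 5.28 - 6.82*r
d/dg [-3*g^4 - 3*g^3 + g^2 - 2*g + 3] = -12*g^3 - 9*g^2 + 2*g - 2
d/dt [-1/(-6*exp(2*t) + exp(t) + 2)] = (1 - 12*exp(t))*exp(t)/(-6*exp(2*t) + exp(t) + 2)^2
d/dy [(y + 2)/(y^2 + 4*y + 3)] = (y^2 + 4*y - 2*(y + 2)^2 + 3)/(y^2 + 4*y + 3)^2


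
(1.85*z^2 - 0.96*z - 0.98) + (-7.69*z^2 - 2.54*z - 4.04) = -5.84*z^2 - 3.5*z - 5.02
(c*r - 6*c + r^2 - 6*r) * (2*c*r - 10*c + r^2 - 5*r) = 2*c^2*r^2 - 22*c^2*r + 60*c^2 + 3*c*r^3 - 33*c*r^2 + 90*c*r + r^4 - 11*r^3 + 30*r^2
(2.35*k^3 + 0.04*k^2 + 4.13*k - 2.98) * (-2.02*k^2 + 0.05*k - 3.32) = -4.747*k^5 + 0.0367*k^4 - 16.1426*k^3 + 6.0933*k^2 - 13.8606*k + 9.8936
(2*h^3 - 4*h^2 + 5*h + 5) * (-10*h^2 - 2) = -20*h^5 + 40*h^4 - 54*h^3 - 42*h^2 - 10*h - 10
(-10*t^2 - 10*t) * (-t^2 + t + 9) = 10*t^4 - 100*t^2 - 90*t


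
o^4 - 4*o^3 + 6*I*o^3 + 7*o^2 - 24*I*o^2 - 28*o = o*(o - 4)*(o - I)*(o + 7*I)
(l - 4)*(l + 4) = l^2 - 16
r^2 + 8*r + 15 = (r + 3)*(r + 5)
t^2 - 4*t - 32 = (t - 8)*(t + 4)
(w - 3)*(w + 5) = w^2 + 2*w - 15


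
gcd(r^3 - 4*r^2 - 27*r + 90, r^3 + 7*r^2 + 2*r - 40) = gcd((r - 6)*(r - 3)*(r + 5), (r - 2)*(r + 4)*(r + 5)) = r + 5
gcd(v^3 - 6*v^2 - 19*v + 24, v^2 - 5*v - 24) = v^2 - 5*v - 24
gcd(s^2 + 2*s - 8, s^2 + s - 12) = s + 4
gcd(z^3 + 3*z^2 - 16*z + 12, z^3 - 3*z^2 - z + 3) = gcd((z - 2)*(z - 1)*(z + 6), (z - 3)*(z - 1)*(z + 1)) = z - 1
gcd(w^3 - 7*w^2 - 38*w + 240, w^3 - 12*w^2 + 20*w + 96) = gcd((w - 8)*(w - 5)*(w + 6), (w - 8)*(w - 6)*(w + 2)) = w - 8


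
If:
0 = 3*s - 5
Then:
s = 5/3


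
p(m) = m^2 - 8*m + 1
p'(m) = 2*m - 8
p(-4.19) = 52.08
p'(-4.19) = -16.38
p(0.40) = -2.04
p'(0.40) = -7.20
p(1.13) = -6.76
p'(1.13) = -5.74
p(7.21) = -4.70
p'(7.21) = 6.42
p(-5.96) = 84.20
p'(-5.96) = -19.92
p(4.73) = -14.47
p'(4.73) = 1.46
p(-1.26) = 12.67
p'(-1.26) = -10.52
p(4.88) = -14.23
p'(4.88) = 1.76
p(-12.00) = 241.00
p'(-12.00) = -32.00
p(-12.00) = 241.00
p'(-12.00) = -32.00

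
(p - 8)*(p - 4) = p^2 - 12*p + 32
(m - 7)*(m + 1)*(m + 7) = m^3 + m^2 - 49*m - 49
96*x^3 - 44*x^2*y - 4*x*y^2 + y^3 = (-8*x + y)*(-2*x + y)*(6*x + y)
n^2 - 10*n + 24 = (n - 6)*(n - 4)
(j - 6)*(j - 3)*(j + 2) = j^3 - 7*j^2 + 36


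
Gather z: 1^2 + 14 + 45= 60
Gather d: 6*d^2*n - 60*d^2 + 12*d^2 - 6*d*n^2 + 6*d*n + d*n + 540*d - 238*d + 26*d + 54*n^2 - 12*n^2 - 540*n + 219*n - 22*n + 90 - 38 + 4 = d^2*(6*n - 48) + d*(-6*n^2 + 7*n + 328) + 42*n^2 - 343*n + 56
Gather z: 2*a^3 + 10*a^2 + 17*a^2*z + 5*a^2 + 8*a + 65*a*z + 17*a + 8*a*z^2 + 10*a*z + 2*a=2*a^3 + 15*a^2 + 8*a*z^2 + 27*a + z*(17*a^2 + 75*a)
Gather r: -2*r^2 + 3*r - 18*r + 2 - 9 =-2*r^2 - 15*r - 7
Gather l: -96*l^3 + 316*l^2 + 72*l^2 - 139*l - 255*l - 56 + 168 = -96*l^3 + 388*l^2 - 394*l + 112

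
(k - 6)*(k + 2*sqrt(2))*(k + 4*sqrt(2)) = k^3 - 6*k^2 + 6*sqrt(2)*k^2 - 36*sqrt(2)*k + 16*k - 96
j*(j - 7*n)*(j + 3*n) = j^3 - 4*j^2*n - 21*j*n^2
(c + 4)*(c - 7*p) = c^2 - 7*c*p + 4*c - 28*p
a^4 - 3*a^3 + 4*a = a*(a - 2)^2*(a + 1)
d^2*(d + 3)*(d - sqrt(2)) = d^4 - sqrt(2)*d^3 + 3*d^3 - 3*sqrt(2)*d^2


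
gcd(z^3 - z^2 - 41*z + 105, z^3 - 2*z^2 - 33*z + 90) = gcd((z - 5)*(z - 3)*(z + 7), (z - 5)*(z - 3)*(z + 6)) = z^2 - 8*z + 15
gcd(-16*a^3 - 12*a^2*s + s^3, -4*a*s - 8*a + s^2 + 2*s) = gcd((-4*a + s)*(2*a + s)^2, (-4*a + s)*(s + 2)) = -4*a + s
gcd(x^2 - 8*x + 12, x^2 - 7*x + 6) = x - 6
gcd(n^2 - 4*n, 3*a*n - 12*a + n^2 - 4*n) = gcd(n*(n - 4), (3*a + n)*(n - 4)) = n - 4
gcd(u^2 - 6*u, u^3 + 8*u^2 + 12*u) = u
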